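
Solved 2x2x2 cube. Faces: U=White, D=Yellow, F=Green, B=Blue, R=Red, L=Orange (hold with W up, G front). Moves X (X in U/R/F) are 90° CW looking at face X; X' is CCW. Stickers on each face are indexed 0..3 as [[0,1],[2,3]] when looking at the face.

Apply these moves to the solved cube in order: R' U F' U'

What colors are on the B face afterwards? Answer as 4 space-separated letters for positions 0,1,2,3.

After move 1 (R'): R=RRRR U=WBWB F=GWGW D=YGYG B=YBYB
After move 2 (U): U=WWBB F=RRGW R=YBRR B=OOYB L=GWOO
After move 3 (F'): F=RWRG U=WWYR R=GBYR D=WOYG L=GBOB
After move 4 (U'): U=WRWY F=GBRG R=RWYR B=GBYB L=OOOB
Query: B face = GBYB

Answer: G B Y B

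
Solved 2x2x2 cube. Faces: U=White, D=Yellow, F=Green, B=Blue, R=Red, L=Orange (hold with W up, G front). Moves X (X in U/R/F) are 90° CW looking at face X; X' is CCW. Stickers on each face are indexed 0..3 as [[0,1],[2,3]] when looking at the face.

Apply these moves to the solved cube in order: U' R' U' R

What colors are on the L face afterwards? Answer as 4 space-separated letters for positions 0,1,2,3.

After move 1 (U'): U=WWWW F=OOGG R=GGRR B=RRBB L=BBOO
After move 2 (R'): R=GRGR U=WBWR F=OWGW D=YOYG B=YRYB
After move 3 (U'): U=BRWW F=BBGW R=OWGR B=GRYB L=YROO
After move 4 (R): R=GORW U=BBWW F=BOGG D=YYYG B=WRRB
Query: L face = YROO

Answer: Y R O O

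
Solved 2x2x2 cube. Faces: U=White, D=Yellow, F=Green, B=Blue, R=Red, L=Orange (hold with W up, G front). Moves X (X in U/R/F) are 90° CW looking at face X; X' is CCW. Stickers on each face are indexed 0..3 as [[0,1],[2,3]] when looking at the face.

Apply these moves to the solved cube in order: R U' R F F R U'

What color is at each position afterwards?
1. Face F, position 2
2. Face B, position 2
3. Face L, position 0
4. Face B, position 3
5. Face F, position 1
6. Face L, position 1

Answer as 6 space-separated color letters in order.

Answer: B O Y B R R

Derivation:
After move 1 (R): R=RRRR U=WGWG F=GYGY D=YBYB B=WBWB
After move 2 (U'): U=GGWW F=OOGY R=GYRR B=RRWB L=WBOO
After move 3 (R): R=RGRY U=GOWY F=OBGB D=YWYR B=WRGB
After move 4 (F): F=GOBB U=GOOB R=WGYY D=RRYR L=WYOW
After move 5 (F): F=BGBO U=GOWY R=OGBY D=YWYR L=WROR
After move 6 (R): R=BOYG U=GGWO F=BWBR D=YGYW B=YROB
After move 7 (U'): U=GOGW F=WRBR R=BWYG B=BOOB L=YROR
Query 1: F[2] = B
Query 2: B[2] = O
Query 3: L[0] = Y
Query 4: B[3] = B
Query 5: F[1] = R
Query 6: L[1] = R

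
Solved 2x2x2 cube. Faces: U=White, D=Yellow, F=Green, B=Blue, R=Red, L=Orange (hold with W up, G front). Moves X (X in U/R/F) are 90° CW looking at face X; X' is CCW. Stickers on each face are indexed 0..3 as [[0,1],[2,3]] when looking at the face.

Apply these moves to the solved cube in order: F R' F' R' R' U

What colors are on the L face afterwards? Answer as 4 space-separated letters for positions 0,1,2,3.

After move 1 (F): F=GGGG U=WWOO R=WRWR D=RRYY L=OYOY
After move 2 (R'): R=RRWW U=WBOB F=GWGO D=RGYG B=YBRB
After move 3 (F'): F=WOGG U=WBRW R=GRRW D=YYYG L=OBOO
After move 4 (R'): R=RWGR U=WRRY F=WBGW D=YOYG B=GBYB
After move 5 (R'): R=WRRG U=WYRG F=WRGY D=YBYW B=GBOB
After move 6 (U): U=RWGY F=WRGY R=GBRG B=OBOB L=WROO
Query: L face = WROO

Answer: W R O O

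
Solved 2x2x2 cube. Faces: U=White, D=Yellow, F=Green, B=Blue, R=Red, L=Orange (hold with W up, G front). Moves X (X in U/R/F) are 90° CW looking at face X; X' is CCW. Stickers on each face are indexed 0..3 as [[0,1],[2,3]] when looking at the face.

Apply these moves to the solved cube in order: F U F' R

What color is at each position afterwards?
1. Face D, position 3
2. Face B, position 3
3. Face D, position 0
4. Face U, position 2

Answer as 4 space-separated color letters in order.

After move 1 (F): F=GGGG U=WWOO R=WRWR D=RRYY L=OYOY
After move 2 (U): U=OWOW F=WRGG R=BBWR B=OYBB L=GGOY
After move 3 (F'): F=RGWG U=OWBW R=RBRR D=GYYY L=GWOO
After move 4 (R): R=RRRB U=OGBG F=RYWY D=GBYO B=WYWB
Query 1: D[3] = O
Query 2: B[3] = B
Query 3: D[0] = G
Query 4: U[2] = B

Answer: O B G B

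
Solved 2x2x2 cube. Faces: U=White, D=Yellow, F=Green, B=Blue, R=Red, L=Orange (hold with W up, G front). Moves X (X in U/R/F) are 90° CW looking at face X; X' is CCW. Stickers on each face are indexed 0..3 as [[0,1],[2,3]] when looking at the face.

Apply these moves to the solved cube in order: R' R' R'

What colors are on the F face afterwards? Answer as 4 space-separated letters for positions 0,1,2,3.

Answer: G Y G Y

Derivation:
After move 1 (R'): R=RRRR U=WBWB F=GWGW D=YGYG B=YBYB
After move 2 (R'): R=RRRR U=WYWY F=GBGB D=YWYW B=GBGB
After move 3 (R'): R=RRRR U=WGWG F=GYGY D=YBYB B=WBWB
Query: F face = GYGY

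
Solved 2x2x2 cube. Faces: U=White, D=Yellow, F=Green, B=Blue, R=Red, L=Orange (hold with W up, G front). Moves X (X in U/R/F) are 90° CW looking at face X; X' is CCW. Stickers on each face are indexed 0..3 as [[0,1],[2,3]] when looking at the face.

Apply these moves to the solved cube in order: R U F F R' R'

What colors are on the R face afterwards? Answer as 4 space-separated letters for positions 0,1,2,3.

After move 1 (R): R=RRRR U=WGWG F=GYGY D=YBYB B=WBWB
After move 2 (U): U=WWGG F=RRGY R=WBRR B=OOWB L=GYOO
After move 3 (F): F=GRYR U=WWOY R=GBGR D=RWYB L=GYOB
After move 4 (F): F=YGRR U=WWBY R=OBYR D=GGYB L=GROW
After move 5 (R'): R=BROY U=WWBO F=YWRY D=GGYR B=BOGB
After move 6 (R'): R=RYBO U=WGBB F=YWRO D=GWYY B=ROGB
Query: R face = RYBO

Answer: R Y B O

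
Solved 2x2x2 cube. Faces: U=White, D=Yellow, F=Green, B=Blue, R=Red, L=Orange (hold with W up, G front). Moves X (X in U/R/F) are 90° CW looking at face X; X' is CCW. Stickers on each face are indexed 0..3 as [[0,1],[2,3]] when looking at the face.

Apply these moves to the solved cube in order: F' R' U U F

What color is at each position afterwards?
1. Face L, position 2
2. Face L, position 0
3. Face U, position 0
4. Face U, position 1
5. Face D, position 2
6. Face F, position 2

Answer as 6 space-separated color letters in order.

After move 1 (F'): F=GGGG U=WWRR R=YRYR D=OOYY L=OWOW
After move 2 (R'): R=RRYY U=WBRB F=GWGR D=OGYG B=YBOB
After move 3 (U): U=RWBB F=RRGR R=YBYY B=OWOB L=GWOW
After move 4 (U): U=BRBW F=YBGR R=OWYY B=GWOB L=RROW
After move 5 (F): F=GYRB U=BRWR R=BWWY D=YOYG L=ROOG
Query 1: L[2] = O
Query 2: L[0] = R
Query 3: U[0] = B
Query 4: U[1] = R
Query 5: D[2] = Y
Query 6: F[2] = R

Answer: O R B R Y R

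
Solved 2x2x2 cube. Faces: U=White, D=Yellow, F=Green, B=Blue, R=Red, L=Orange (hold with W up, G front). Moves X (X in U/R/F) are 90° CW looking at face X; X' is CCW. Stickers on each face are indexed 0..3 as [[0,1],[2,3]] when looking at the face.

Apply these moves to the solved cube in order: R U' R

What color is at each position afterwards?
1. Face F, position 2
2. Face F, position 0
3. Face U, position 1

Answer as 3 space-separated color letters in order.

Answer: G O O

Derivation:
After move 1 (R): R=RRRR U=WGWG F=GYGY D=YBYB B=WBWB
After move 2 (U'): U=GGWW F=OOGY R=GYRR B=RRWB L=WBOO
After move 3 (R): R=RGRY U=GOWY F=OBGB D=YWYR B=WRGB
Query 1: F[2] = G
Query 2: F[0] = O
Query 3: U[1] = O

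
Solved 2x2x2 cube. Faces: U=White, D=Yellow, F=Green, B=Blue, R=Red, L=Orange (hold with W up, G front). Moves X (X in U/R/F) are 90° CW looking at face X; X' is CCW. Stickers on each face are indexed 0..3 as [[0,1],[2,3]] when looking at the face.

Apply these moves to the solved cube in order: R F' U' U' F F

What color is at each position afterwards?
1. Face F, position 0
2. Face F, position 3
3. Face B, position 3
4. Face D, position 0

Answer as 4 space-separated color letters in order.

After move 1 (R): R=RRRR U=WGWG F=GYGY D=YBYB B=WBWB
After move 2 (F'): F=YYGG U=WGRR R=BRYR D=OOYB L=OGOW
After move 3 (U'): U=GRWR F=OGGG R=YYYR B=BRWB L=WBOW
After move 4 (U'): U=RRGW F=WBGG R=OGYR B=YYWB L=BROW
After move 5 (F): F=GWGB U=RRWR R=GGWR D=YOYB L=BOOO
After move 6 (F): F=GGBW U=RROO R=WGRR D=WGYB L=BYOO
Query 1: F[0] = G
Query 2: F[3] = W
Query 3: B[3] = B
Query 4: D[0] = W

Answer: G W B W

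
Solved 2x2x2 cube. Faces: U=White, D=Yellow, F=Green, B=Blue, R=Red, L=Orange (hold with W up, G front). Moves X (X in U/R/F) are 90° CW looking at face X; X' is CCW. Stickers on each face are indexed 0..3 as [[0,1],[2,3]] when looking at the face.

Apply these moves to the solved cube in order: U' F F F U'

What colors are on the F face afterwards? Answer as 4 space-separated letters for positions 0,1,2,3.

Answer: B W O G

Derivation:
After move 1 (U'): U=WWWW F=OOGG R=GGRR B=RRBB L=BBOO
After move 2 (F): F=GOGO U=WWOB R=WGWR D=RGYY L=BYOY
After move 3 (F): F=GGOO U=WWYY R=OGBR D=WWYY L=BROG
After move 4 (F): F=OGOG U=WWGR R=YGYR D=BOYY L=BWOW
After move 5 (U'): U=WRWG F=BWOG R=OGYR B=YGBB L=RROW
Query: F face = BWOG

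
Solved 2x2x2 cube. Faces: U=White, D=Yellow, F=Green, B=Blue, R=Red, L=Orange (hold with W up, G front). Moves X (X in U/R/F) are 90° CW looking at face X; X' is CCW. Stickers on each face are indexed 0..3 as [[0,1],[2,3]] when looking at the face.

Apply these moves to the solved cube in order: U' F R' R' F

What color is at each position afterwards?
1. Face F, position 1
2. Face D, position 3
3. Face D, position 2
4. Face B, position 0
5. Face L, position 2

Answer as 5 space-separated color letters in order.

After move 1 (U'): U=WWWW F=OOGG R=GGRR B=RRBB L=BBOO
After move 2 (F): F=GOGO U=WWOB R=WGWR D=RGYY L=BYOY
After move 3 (R'): R=GRWW U=WBOR F=GWGB D=ROYO B=YRGB
After move 4 (R'): R=RWGW U=WGOY F=GBGR D=RWYB B=OROB
After move 5 (F): F=GGRB U=WGYY R=OWYW D=GRYB L=BROW
Query 1: F[1] = G
Query 2: D[3] = B
Query 3: D[2] = Y
Query 4: B[0] = O
Query 5: L[2] = O

Answer: G B Y O O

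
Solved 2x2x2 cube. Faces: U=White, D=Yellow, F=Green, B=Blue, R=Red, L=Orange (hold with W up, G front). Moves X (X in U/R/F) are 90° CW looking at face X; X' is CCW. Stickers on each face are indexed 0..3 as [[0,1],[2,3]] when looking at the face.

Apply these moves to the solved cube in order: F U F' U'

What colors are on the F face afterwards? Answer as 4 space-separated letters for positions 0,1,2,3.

After move 1 (F): F=GGGG U=WWOO R=WRWR D=RRYY L=OYOY
After move 2 (U): U=OWOW F=WRGG R=BBWR B=OYBB L=GGOY
After move 3 (F'): F=RGWG U=OWBW R=RBRR D=GYYY L=GWOO
After move 4 (U'): U=WWOB F=GWWG R=RGRR B=RBBB L=OYOO
Query: F face = GWWG

Answer: G W W G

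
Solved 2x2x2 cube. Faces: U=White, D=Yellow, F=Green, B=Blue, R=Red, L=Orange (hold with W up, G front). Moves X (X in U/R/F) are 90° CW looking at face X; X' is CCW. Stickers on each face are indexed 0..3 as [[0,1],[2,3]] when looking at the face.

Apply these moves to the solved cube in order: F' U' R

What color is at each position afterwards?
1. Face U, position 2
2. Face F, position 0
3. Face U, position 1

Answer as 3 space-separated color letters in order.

Answer: W O W

Derivation:
After move 1 (F'): F=GGGG U=WWRR R=YRYR D=OOYY L=OWOW
After move 2 (U'): U=WRWR F=OWGG R=GGYR B=YRBB L=BBOW
After move 3 (R): R=YGRG U=WWWG F=OOGY D=OBYY B=RRRB
Query 1: U[2] = W
Query 2: F[0] = O
Query 3: U[1] = W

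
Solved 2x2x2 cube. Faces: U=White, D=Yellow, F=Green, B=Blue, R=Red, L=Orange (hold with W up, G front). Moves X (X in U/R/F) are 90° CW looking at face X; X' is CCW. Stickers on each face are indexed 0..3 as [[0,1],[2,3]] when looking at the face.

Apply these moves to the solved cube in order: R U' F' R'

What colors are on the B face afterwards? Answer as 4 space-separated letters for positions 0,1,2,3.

Answer: B R O B

Derivation:
After move 1 (R): R=RRRR U=WGWG F=GYGY D=YBYB B=WBWB
After move 2 (U'): U=GGWW F=OOGY R=GYRR B=RRWB L=WBOO
After move 3 (F'): F=OYOG U=GGGR R=BYYR D=BOYB L=WWOW
After move 4 (R'): R=YRBY U=GWGR F=OGOR D=BYYG B=BROB
Query: B face = BROB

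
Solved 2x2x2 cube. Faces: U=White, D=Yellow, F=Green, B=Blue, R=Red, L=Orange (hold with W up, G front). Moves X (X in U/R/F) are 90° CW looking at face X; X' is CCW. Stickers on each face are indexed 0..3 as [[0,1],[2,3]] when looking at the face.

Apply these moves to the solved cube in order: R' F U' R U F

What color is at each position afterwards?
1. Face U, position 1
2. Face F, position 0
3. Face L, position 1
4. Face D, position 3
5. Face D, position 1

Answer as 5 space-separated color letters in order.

Answer: B W R W O

Derivation:
After move 1 (R'): R=RRRR U=WBWB F=GWGW D=YGYG B=YBYB
After move 2 (F): F=GGWW U=WBOO R=WRBR D=RRYG L=OYOG
After move 3 (U'): U=BOWO F=OYWW R=GGBR B=WRYB L=YBOG
After move 4 (R): R=BGRG U=BYWW F=ORWG D=RYYW B=OROB
After move 5 (U): U=WBWY F=BGWG R=ORRG B=YBOB L=OROG
After move 6 (F): F=WBGG U=WBGR R=WRYG D=ROYW L=OROY
Query 1: U[1] = B
Query 2: F[0] = W
Query 3: L[1] = R
Query 4: D[3] = W
Query 5: D[1] = O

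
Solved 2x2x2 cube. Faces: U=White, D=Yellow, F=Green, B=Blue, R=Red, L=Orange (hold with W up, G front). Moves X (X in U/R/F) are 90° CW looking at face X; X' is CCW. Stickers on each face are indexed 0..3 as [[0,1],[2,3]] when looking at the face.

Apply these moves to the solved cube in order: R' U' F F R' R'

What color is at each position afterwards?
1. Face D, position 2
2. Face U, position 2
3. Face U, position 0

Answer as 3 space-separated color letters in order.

After move 1 (R'): R=RRRR U=WBWB F=GWGW D=YGYG B=YBYB
After move 2 (U'): U=BBWW F=OOGW R=GWRR B=RRYB L=YBOO
After move 3 (F): F=GOWO U=BBOB R=WWWR D=RGYG L=YYOG
After move 4 (F): F=WGOO U=BBGY R=OWBR D=WWYG L=YROG
After move 5 (R'): R=WROB U=BYGR F=WBOY D=WGYO B=GRWB
After move 6 (R'): R=RBWO U=BWGG F=WYOR D=WBYY B=ORGB
Query 1: D[2] = Y
Query 2: U[2] = G
Query 3: U[0] = B

Answer: Y G B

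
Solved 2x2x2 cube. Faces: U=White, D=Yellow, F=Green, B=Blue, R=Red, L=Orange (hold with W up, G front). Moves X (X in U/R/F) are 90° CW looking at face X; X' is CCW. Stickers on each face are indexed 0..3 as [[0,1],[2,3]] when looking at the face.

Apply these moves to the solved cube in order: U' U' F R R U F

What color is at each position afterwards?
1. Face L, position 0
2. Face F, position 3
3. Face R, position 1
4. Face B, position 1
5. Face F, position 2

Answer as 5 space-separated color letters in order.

After move 1 (U'): U=WWWW F=OOGG R=GGRR B=RRBB L=BBOO
After move 2 (U'): U=WWWW F=BBGG R=OORR B=GGBB L=RROO
After move 3 (F): F=GBGB U=WWOR R=WOWR D=ROYY L=RYOY
After move 4 (R): R=WWRO U=WBOB F=GOGY D=RBYG B=RGWB
After move 5 (R): R=RWOW U=WOOY F=GBGG D=RWYR B=BGBB
After move 6 (U): U=OWYO F=RWGG R=BGOW B=RYBB L=GBOY
After move 7 (F): F=GRGW U=OWYB R=YGOW D=OBYR L=GROW
Query 1: L[0] = G
Query 2: F[3] = W
Query 3: R[1] = G
Query 4: B[1] = Y
Query 5: F[2] = G

Answer: G W G Y G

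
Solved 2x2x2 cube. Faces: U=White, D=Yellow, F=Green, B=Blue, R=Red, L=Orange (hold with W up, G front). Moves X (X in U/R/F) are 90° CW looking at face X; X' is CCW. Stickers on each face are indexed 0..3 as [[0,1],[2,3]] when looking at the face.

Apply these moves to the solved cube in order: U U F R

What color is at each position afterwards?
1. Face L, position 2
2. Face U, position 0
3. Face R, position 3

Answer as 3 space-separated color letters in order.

Answer: O W O

Derivation:
After move 1 (U): U=WWWW F=RRGG R=BBRR B=OOBB L=GGOO
After move 2 (U): U=WWWW F=BBGG R=OORR B=GGBB L=RROO
After move 3 (F): F=GBGB U=WWOR R=WOWR D=ROYY L=RYOY
After move 4 (R): R=WWRO U=WBOB F=GOGY D=RBYG B=RGWB
Query 1: L[2] = O
Query 2: U[0] = W
Query 3: R[3] = O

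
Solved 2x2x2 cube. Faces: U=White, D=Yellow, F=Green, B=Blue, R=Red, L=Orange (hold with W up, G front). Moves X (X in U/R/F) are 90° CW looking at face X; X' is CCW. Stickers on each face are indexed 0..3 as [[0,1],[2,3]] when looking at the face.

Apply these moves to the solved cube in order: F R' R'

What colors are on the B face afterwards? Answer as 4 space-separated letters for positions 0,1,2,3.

Answer: G B G B

Derivation:
After move 1 (F): F=GGGG U=WWOO R=WRWR D=RRYY L=OYOY
After move 2 (R'): R=RRWW U=WBOB F=GWGO D=RGYG B=YBRB
After move 3 (R'): R=RWRW U=WROY F=GBGB D=RWYO B=GBGB
Query: B face = GBGB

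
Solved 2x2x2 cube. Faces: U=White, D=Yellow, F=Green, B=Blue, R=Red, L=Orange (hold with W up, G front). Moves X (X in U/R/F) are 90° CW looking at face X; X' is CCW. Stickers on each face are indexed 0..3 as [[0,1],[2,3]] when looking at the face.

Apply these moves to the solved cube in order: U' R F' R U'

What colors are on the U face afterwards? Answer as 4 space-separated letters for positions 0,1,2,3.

Answer: Y G W R

Derivation:
After move 1 (U'): U=WWWW F=OOGG R=GGRR B=RRBB L=BBOO
After move 2 (R): R=RGRG U=WOWG F=OYGY D=YBYR B=WRWB
After move 3 (F'): F=YYOG U=WORR R=BGYG D=BOYR L=BGOW
After move 4 (R): R=YBGG U=WYRG F=YOOR D=BWYW B=RROB
After move 5 (U'): U=YGWR F=BGOR R=YOGG B=YBOB L=RROW
Query: U face = YGWR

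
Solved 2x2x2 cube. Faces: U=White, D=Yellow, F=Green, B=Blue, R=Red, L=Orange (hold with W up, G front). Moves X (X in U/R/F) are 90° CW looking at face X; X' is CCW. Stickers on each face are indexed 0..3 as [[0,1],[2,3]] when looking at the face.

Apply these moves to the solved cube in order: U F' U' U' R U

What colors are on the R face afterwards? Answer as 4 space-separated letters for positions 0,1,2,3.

Answer: W G R W

Derivation:
After move 1 (U): U=WWWW F=RRGG R=BBRR B=OOBB L=GGOO
After move 2 (F'): F=RGRG U=WWBR R=YBYR D=GOYY L=GWOW
After move 3 (U'): U=WRWB F=GWRG R=RGYR B=YBBB L=OOOW
After move 4 (U'): U=RBWW F=OORG R=GWYR B=RGBB L=YBOW
After move 5 (R): R=YGRW U=ROWG F=OORY D=GBYR B=WGBB
After move 6 (U): U=WRGO F=YGRY R=WGRW B=YBBB L=OOOW
Query: R face = WGRW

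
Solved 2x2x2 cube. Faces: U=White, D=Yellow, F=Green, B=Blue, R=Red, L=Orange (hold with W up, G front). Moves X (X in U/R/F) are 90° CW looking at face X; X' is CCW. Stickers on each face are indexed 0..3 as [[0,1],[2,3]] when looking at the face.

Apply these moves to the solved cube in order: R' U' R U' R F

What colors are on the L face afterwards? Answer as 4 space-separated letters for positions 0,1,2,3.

Answer: W Y O B

Derivation:
After move 1 (R'): R=RRRR U=WBWB F=GWGW D=YGYG B=YBYB
After move 2 (U'): U=BBWW F=OOGW R=GWRR B=RRYB L=YBOO
After move 3 (R): R=RGRW U=BOWW F=OGGG D=YYYR B=WRBB
After move 4 (U'): U=OWBW F=YBGG R=OGRW B=RGBB L=WROO
After move 5 (R): R=ROWG U=OBBG F=YYGR D=YBYR B=WGWB
After move 6 (F): F=GYRY U=OBOR R=BOGG D=WRYR L=WYOB
Query: L face = WYOB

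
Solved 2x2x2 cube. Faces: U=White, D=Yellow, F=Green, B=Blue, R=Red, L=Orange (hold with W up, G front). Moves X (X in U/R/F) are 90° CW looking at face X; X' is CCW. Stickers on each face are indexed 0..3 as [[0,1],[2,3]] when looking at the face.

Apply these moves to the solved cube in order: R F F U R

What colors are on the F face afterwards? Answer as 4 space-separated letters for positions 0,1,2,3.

After move 1 (R): R=RRRR U=WGWG F=GYGY D=YBYB B=WBWB
After move 2 (F): F=GGYY U=WGOO R=WRGR D=RRYB L=OYOB
After move 3 (F): F=YGYG U=WGBY R=OROR D=GWYB L=OROR
After move 4 (U): U=BWYG F=ORYG R=WBOR B=ORWB L=YGOR
After move 5 (R): R=OWRB U=BRYG F=OWYB D=GWYO B=GRWB
Query: F face = OWYB

Answer: O W Y B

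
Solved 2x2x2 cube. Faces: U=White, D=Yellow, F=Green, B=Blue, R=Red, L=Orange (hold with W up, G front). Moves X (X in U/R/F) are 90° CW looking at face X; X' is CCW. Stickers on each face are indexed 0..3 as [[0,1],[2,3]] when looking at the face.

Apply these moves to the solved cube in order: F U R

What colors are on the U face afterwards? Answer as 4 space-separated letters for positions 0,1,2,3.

After move 1 (F): F=GGGG U=WWOO R=WRWR D=RRYY L=OYOY
After move 2 (U): U=OWOW F=WRGG R=BBWR B=OYBB L=GGOY
After move 3 (R): R=WBRB U=OROG F=WRGY D=RBYO B=WYWB
Query: U face = OROG

Answer: O R O G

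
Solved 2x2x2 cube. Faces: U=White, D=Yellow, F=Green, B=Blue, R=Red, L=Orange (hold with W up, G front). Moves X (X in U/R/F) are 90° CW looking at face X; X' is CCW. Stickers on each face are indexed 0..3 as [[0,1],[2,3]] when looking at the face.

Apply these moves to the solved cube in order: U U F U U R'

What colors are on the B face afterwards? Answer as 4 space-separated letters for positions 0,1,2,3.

After move 1 (U): U=WWWW F=RRGG R=BBRR B=OOBB L=GGOO
After move 2 (U): U=WWWW F=BBGG R=OORR B=GGBB L=RROO
After move 3 (F): F=GBGB U=WWOR R=WOWR D=ROYY L=RYOY
After move 4 (U): U=OWRW F=WOGB R=GGWR B=RYBB L=GBOY
After move 5 (U): U=ROWW F=GGGB R=RYWR B=GBBB L=WOOY
After move 6 (R'): R=YRRW U=RBWG F=GOGW D=RGYB B=YBOB
Query: B face = YBOB

Answer: Y B O B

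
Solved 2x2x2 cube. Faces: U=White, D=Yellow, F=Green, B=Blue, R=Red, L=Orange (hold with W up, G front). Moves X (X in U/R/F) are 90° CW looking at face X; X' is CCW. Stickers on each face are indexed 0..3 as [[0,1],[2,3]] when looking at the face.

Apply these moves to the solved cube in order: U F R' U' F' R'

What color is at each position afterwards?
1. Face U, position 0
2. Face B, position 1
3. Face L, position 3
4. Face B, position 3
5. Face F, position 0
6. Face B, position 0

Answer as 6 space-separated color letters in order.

After move 1 (U): U=WWWW F=RRGG R=BBRR B=OOBB L=GGOO
After move 2 (F): F=GRGR U=WWOG R=WBWR D=RBYY L=GYOY
After move 3 (R'): R=BRWW U=WBOO F=GWGG D=RRYR B=YOBB
After move 4 (U'): U=BOWO F=GYGG R=GWWW B=BRBB L=YOOY
After move 5 (F'): F=YGGG U=BOGW R=RWRW D=OYYR L=YOOW
After move 6 (R'): R=WWRR U=BBGB F=YOGW D=OGYG B=RRYB
Query 1: U[0] = B
Query 2: B[1] = R
Query 3: L[3] = W
Query 4: B[3] = B
Query 5: F[0] = Y
Query 6: B[0] = R

Answer: B R W B Y R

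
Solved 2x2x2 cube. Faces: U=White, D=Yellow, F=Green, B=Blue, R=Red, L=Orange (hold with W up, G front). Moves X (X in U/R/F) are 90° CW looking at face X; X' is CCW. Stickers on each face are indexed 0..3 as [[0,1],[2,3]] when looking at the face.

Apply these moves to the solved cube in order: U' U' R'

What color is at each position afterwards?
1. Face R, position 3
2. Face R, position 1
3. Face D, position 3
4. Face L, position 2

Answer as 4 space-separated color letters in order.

After move 1 (U'): U=WWWW F=OOGG R=GGRR B=RRBB L=BBOO
After move 2 (U'): U=WWWW F=BBGG R=OORR B=GGBB L=RROO
After move 3 (R'): R=OROR U=WBWG F=BWGW D=YBYG B=YGYB
Query 1: R[3] = R
Query 2: R[1] = R
Query 3: D[3] = G
Query 4: L[2] = O

Answer: R R G O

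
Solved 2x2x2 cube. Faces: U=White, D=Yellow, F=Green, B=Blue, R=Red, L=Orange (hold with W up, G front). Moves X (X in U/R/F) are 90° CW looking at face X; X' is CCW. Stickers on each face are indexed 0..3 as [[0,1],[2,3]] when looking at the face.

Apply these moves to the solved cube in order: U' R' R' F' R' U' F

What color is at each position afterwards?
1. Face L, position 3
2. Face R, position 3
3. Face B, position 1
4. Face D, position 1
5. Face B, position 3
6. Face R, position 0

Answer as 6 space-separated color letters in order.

After move 1 (U'): U=WWWW F=OOGG R=GGRR B=RRBB L=BBOO
After move 2 (R'): R=GRGR U=WBWR F=OWGW D=YOYG B=YRYB
After move 3 (R'): R=RRGG U=WYWY F=OBGR D=YWYW B=GROB
After move 4 (F'): F=BROG U=WYRG R=WRYG D=BOYW L=BYOW
After move 5 (R'): R=RGWY U=WORG F=BYOG D=BRYG B=WROB
After move 6 (U'): U=OGWR F=BYOG R=BYWY B=RGOB L=WROW
After move 7 (F): F=OBGY U=OGWR R=WYRY D=WBYG L=WBOR
Query 1: L[3] = R
Query 2: R[3] = Y
Query 3: B[1] = G
Query 4: D[1] = B
Query 5: B[3] = B
Query 6: R[0] = W

Answer: R Y G B B W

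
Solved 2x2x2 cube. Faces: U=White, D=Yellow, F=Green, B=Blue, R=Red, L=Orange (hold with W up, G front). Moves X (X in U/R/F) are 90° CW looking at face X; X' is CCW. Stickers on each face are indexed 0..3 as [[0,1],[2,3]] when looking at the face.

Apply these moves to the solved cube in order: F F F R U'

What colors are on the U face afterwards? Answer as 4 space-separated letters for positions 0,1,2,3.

After move 1 (F): F=GGGG U=WWOO R=WRWR D=RRYY L=OYOY
After move 2 (F): F=GGGG U=WWYY R=OROR D=WWYY L=OROR
After move 3 (F): F=GGGG U=WWRR R=YRYR D=OOYY L=OWOW
After move 4 (R): R=YYRR U=WGRG F=GOGY D=OBYB B=RBWB
After move 5 (U'): U=GGWR F=OWGY R=GORR B=YYWB L=RBOW
Query: U face = GGWR

Answer: G G W R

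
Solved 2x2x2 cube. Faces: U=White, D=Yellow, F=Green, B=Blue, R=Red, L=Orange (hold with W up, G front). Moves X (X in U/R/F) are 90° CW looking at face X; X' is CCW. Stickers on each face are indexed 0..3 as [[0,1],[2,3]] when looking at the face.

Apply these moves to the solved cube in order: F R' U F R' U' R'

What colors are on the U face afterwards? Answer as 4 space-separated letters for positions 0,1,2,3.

Answer: R Y O B

Derivation:
After move 1 (F): F=GGGG U=WWOO R=WRWR D=RRYY L=OYOY
After move 2 (R'): R=RRWW U=WBOB F=GWGO D=RGYG B=YBRB
After move 3 (U): U=OWBB F=RRGO R=YBWW B=OYRB L=GWOY
After move 4 (F): F=GROR U=OWYW R=BBBW D=WYYG L=GROG
After move 5 (R'): R=BWBB U=ORYO F=GWOW D=WRYR B=GYYB
After move 6 (U'): U=ROOY F=GROW R=GWBB B=BWYB L=GYOG
After move 7 (R'): R=WBGB U=RYOB F=GOOY D=WRYW B=RWRB
Query: U face = RYOB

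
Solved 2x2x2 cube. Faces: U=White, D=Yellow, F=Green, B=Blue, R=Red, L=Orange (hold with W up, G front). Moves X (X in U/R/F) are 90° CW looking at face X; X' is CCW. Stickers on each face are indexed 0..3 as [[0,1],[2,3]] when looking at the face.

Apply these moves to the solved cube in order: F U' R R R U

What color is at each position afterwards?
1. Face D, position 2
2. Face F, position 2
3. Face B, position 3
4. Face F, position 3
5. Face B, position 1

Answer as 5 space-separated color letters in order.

After move 1 (F): F=GGGG U=WWOO R=WRWR D=RRYY L=OYOY
After move 2 (U'): U=WOWO F=OYGG R=GGWR B=WRBB L=BBOY
After move 3 (R): R=WGRG U=WYWG F=ORGY D=RBYW B=OROB
After move 4 (R): R=RWGG U=WRWY F=OBGW D=ROYO B=GRYB
After move 5 (R): R=GRGW U=WBWW F=OOGO D=RYYG B=YRRB
After move 6 (U): U=WWWB F=GRGO R=YRGW B=BBRB L=OOOY
Query 1: D[2] = Y
Query 2: F[2] = G
Query 3: B[3] = B
Query 4: F[3] = O
Query 5: B[1] = B

Answer: Y G B O B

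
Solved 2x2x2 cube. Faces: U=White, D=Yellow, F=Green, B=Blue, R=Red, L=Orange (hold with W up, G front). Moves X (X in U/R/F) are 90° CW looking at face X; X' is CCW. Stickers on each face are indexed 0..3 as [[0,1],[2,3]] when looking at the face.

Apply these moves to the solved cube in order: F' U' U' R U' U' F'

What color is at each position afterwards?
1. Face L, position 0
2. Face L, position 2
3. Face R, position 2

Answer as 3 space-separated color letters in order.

After move 1 (F'): F=GGGG U=WWRR R=YRYR D=OOYY L=OWOW
After move 2 (U'): U=WRWR F=OWGG R=GGYR B=YRBB L=BBOW
After move 3 (U'): U=RRWW F=BBGG R=OWYR B=GGBB L=YROW
After move 4 (R): R=YORW U=RBWG F=BOGY D=OBYG B=WGRB
After move 5 (U'): U=BGRW F=YRGY R=BORW B=YORB L=WGOW
After move 6 (U'): U=GWBR F=WGGY R=YRRW B=BORB L=YOOW
After move 7 (F'): F=GYWG U=GWYR R=BROW D=OWYG L=YROB
Query 1: L[0] = Y
Query 2: L[2] = O
Query 3: R[2] = O

Answer: Y O O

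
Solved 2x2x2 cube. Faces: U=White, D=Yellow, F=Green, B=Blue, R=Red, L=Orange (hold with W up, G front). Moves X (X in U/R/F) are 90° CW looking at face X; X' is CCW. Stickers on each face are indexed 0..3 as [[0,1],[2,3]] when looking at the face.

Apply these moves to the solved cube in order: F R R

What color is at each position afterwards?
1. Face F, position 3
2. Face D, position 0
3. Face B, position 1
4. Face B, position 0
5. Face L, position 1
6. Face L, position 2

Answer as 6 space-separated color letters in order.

Answer: B R B G Y O

Derivation:
After move 1 (F): F=GGGG U=WWOO R=WRWR D=RRYY L=OYOY
After move 2 (R): R=WWRR U=WGOG F=GRGY D=RBYB B=OBWB
After move 3 (R): R=RWRW U=WROY F=GBGB D=RWYO B=GBGB
Query 1: F[3] = B
Query 2: D[0] = R
Query 3: B[1] = B
Query 4: B[0] = G
Query 5: L[1] = Y
Query 6: L[2] = O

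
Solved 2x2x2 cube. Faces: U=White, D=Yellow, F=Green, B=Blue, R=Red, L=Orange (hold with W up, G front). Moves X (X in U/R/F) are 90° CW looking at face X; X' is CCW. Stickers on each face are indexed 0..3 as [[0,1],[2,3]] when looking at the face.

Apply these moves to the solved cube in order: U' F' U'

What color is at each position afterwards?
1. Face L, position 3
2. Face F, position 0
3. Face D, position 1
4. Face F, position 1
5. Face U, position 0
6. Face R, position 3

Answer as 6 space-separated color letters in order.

After move 1 (U'): U=WWWW F=OOGG R=GGRR B=RRBB L=BBOO
After move 2 (F'): F=OGOG U=WWGR R=YGYR D=BOYY L=BWOW
After move 3 (U'): U=WRWG F=BWOG R=OGYR B=YGBB L=RROW
Query 1: L[3] = W
Query 2: F[0] = B
Query 3: D[1] = O
Query 4: F[1] = W
Query 5: U[0] = W
Query 6: R[3] = R

Answer: W B O W W R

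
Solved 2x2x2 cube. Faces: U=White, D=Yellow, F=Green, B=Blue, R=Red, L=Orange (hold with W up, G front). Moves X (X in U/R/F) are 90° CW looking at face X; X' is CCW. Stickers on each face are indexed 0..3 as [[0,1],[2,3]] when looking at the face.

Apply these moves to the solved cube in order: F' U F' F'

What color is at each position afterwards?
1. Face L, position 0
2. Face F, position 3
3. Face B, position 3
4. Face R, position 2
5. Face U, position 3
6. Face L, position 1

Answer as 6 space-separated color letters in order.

Answer: G Y B G O Y

Derivation:
After move 1 (F'): F=GGGG U=WWRR R=YRYR D=OOYY L=OWOW
After move 2 (U): U=RWRW F=YRGG R=BBYR B=OWBB L=GGOW
After move 3 (F'): F=RGYG U=RWBY R=OBOR D=GWYY L=GWOR
After move 4 (F'): F=GGRY U=RWOO R=WBGR D=WRYY L=GYOB
Query 1: L[0] = G
Query 2: F[3] = Y
Query 3: B[3] = B
Query 4: R[2] = G
Query 5: U[3] = O
Query 6: L[1] = Y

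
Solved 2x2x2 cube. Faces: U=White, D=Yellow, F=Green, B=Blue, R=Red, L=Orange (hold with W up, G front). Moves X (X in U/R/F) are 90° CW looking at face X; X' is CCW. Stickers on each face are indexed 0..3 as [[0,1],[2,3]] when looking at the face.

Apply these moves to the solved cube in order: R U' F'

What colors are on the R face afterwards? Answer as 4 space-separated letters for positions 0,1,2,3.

Answer: B Y Y R

Derivation:
After move 1 (R): R=RRRR U=WGWG F=GYGY D=YBYB B=WBWB
After move 2 (U'): U=GGWW F=OOGY R=GYRR B=RRWB L=WBOO
After move 3 (F'): F=OYOG U=GGGR R=BYYR D=BOYB L=WWOW
Query: R face = BYYR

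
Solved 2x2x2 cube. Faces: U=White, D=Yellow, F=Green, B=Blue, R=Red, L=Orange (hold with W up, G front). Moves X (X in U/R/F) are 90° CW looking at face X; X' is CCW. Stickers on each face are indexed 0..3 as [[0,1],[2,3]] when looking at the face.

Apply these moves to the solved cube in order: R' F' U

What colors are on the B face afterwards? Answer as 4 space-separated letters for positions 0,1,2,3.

After move 1 (R'): R=RRRR U=WBWB F=GWGW D=YGYG B=YBYB
After move 2 (F'): F=WWGG U=WBRR R=GRYR D=OOYG L=OBOW
After move 3 (U): U=RWRB F=GRGG R=YBYR B=OBYB L=WWOW
Query: B face = OBYB

Answer: O B Y B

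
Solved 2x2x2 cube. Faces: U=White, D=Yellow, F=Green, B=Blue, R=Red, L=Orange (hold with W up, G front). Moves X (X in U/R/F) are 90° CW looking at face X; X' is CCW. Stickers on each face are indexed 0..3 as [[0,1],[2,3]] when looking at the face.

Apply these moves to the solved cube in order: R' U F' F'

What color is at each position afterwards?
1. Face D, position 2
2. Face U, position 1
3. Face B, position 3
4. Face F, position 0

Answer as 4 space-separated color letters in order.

After move 1 (R'): R=RRRR U=WBWB F=GWGW D=YGYG B=YBYB
After move 2 (U): U=WWBB F=RRGW R=YBRR B=OOYB L=GWOO
After move 3 (F'): F=RWRG U=WWYR R=GBYR D=WOYG L=GBOB
After move 4 (F'): F=WGRR U=WWGY R=OBWR D=BBYG L=GROY
Query 1: D[2] = Y
Query 2: U[1] = W
Query 3: B[3] = B
Query 4: F[0] = W

Answer: Y W B W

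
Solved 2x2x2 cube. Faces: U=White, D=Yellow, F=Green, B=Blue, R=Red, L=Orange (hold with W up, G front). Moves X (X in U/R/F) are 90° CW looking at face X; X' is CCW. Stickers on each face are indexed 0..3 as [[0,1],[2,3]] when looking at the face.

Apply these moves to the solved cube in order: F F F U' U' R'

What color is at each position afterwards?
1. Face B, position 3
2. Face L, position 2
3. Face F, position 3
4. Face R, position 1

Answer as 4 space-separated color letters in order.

Answer: B O W R

Derivation:
After move 1 (F): F=GGGG U=WWOO R=WRWR D=RRYY L=OYOY
After move 2 (F): F=GGGG U=WWYY R=OROR D=WWYY L=OROR
After move 3 (F): F=GGGG U=WWRR R=YRYR D=OOYY L=OWOW
After move 4 (U'): U=WRWR F=OWGG R=GGYR B=YRBB L=BBOW
After move 5 (U'): U=RRWW F=BBGG R=OWYR B=GGBB L=YROW
After move 6 (R'): R=WROY U=RBWG F=BRGW D=OBYG B=YGOB
Query 1: B[3] = B
Query 2: L[2] = O
Query 3: F[3] = W
Query 4: R[1] = R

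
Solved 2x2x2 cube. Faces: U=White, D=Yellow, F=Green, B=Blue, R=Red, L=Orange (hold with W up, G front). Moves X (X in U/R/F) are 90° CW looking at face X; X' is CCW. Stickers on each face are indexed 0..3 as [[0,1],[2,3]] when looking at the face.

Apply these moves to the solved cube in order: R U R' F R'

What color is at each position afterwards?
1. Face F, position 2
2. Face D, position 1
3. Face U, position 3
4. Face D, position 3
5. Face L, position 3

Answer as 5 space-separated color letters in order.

Answer: G R B W R

Derivation:
After move 1 (R): R=RRRR U=WGWG F=GYGY D=YBYB B=WBWB
After move 2 (U): U=WWGG F=RRGY R=WBRR B=OOWB L=GYOO
After move 3 (R'): R=BRWR U=WWGO F=RWGG D=YRYY B=BOBB
After move 4 (F): F=GRGW U=WWOY R=GROR D=WBYY L=GYOR
After move 5 (R'): R=RRGO U=WBOB F=GWGY D=WRYW B=YOBB
Query 1: F[2] = G
Query 2: D[1] = R
Query 3: U[3] = B
Query 4: D[3] = W
Query 5: L[3] = R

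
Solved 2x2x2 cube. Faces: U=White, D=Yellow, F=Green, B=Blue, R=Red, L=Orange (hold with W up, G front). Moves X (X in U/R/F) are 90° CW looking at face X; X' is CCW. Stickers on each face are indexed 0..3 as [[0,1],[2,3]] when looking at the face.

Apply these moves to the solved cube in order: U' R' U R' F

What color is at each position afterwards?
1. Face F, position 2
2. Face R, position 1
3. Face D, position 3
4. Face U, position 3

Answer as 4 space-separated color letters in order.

After move 1 (U'): U=WWWW F=OOGG R=GGRR B=RRBB L=BBOO
After move 2 (R'): R=GRGR U=WBWR F=OWGW D=YOYG B=YRYB
After move 3 (U): U=WWRB F=GRGW R=YRGR B=BBYB L=OWOO
After move 4 (R'): R=RRYG U=WYRB F=GWGB D=YRYW B=GBOB
After move 5 (F): F=GGBW U=WYOW R=RRBG D=YRYW L=OYOR
Query 1: F[2] = B
Query 2: R[1] = R
Query 3: D[3] = W
Query 4: U[3] = W

Answer: B R W W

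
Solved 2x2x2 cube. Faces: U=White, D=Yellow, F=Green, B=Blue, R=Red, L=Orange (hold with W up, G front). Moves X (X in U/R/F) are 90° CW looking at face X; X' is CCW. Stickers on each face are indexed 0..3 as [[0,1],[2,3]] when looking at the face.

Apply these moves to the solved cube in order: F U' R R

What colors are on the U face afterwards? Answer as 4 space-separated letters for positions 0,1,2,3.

Answer: W R W Y

Derivation:
After move 1 (F): F=GGGG U=WWOO R=WRWR D=RRYY L=OYOY
After move 2 (U'): U=WOWO F=OYGG R=GGWR B=WRBB L=BBOY
After move 3 (R): R=WGRG U=WYWG F=ORGY D=RBYW B=OROB
After move 4 (R): R=RWGG U=WRWY F=OBGW D=ROYO B=GRYB
Query: U face = WRWY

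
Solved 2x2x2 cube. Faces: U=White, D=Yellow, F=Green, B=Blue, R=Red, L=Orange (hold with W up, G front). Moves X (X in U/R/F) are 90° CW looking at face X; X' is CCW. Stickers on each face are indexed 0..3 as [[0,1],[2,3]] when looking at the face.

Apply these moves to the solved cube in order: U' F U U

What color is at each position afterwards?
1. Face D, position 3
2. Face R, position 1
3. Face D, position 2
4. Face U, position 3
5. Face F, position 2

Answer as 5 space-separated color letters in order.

After move 1 (U'): U=WWWW F=OOGG R=GGRR B=RRBB L=BBOO
After move 2 (F): F=GOGO U=WWOB R=WGWR D=RGYY L=BYOY
After move 3 (U): U=OWBW F=WGGO R=RRWR B=BYBB L=GOOY
After move 4 (U): U=BOWW F=RRGO R=BYWR B=GOBB L=WGOY
Query 1: D[3] = Y
Query 2: R[1] = Y
Query 3: D[2] = Y
Query 4: U[3] = W
Query 5: F[2] = G

Answer: Y Y Y W G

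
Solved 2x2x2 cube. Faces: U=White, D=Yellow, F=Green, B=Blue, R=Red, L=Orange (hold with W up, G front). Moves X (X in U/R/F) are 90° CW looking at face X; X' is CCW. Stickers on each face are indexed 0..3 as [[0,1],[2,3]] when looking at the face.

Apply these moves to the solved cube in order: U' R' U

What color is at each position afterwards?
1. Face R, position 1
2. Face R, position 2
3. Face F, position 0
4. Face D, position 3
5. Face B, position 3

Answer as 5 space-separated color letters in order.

Answer: R G G G B

Derivation:
After move 1 (U'): U=WWWW F=OOGG R=GGRR B=RRBB L=BBOO
After move 2 (R'): R=GRGR U=WBWR F=OWGW D=YOYG B=YRYB
After move 3 (U): U=WWRB F=GRGW R=YRGR B=BBYB L=OWOO
Query 1: R[1] = R
Query 2: R[2] = G
Query 3: F[0] = G
Query 4: D[3] = G
Query 5: B[3] = B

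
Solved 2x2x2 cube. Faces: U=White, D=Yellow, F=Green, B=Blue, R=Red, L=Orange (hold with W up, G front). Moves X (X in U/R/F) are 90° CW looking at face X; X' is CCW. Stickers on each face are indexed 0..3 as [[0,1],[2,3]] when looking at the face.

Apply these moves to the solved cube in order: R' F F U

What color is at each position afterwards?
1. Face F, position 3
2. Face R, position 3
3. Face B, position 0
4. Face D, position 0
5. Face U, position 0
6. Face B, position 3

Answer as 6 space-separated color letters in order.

After move 1 (R'): R=RRRR U=WBWB F=GWGW D=YGYG B=YBYB
After move 2 (F): F=GGWW U=WBOO R=WRBR D=RRYG L=OYOG
After move 3 (F): F=WGWG U=WBGY R=OROR D=BWYG L=OROR
After move 4 (U): U=GWYB F=ORWG R=YBOR B=ORYB L=WGOR
Query 1: F[3] = G
Query 2: R[3] = R
Query 3: B[0] = O
Query 4: D[0] = B
Query 5: U[0] = G
Query 6: B[3] = B

Answer: G R O B G B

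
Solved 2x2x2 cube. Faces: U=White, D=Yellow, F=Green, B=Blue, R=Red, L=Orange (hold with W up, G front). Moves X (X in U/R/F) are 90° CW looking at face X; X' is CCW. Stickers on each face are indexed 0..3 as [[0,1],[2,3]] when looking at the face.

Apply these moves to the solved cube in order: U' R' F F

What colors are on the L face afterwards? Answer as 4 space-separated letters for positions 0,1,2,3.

Answer: B G O G

Derivation:
After move 1 (U'): U=WWWW F=OOGG R=GGRR B=RRBB L=BBOO
After move 2 (R'): R=GRGR U=WBWR F=OWGW D=YOYG B=YRYB
After move 3 (F): F=GOWW U=WBOB R=WRRR D=GGYG L=BYOO
After move 4 (F): F=WGWO U=WBOY R=ORBR D=RWYG L=BGOG
Query: L face = BGOG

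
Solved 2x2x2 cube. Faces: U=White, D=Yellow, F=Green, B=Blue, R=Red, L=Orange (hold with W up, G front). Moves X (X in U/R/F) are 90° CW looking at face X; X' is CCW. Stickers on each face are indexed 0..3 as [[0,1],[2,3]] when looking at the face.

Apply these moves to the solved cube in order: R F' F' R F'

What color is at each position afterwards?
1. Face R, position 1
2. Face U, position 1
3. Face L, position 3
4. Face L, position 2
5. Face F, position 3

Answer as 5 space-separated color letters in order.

Answer: O G B O Y

Derivation:
After move 1 (R): R=RRRR U=WGWG F=GYGY D=YBYB B=WBWB
After move 2 (F'): F=YYGG U=WGRR R=BRYR D=OOYB L=OGOW
After move 3 (F'): F=YGYG U=WGBY R=OROR D=GWYB L=OROR
After move 4 (R): R=OORR U=WGBG F=YWYB D=GWYW B=YBGB
After move 5 (F'): F=WBYY U=WGOR R=WOGR D=RRYW L=OGOB
Query 1: R[1] = O
Query 2: U[1] = G
Query 3: L[3] = B
Query 4: L[2] = O
Query 5: F[3] = Y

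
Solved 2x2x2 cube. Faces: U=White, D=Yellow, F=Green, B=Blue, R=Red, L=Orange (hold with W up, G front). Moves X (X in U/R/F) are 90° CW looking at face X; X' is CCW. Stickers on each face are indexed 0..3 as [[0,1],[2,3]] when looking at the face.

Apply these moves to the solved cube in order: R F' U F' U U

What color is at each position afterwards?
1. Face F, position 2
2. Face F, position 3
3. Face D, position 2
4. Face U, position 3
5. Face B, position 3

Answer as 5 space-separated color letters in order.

Answer: B G Y R B

Derivation:
After move 1 (R): R=RRRR U=WGWG F=GYGY D=YBYB B=WBWB
After move 2 (F'): F=YYGG U=WGRR R=BRYR D=OOYB L=OGOW
After move 3 (U): U=RWRG F=BRGG R=WBYR B=OGWB L=YYOW
After move 4 (F'): F=RGBG U=RWWY R=OBOR D=YWYB L=YGOR
After move 5 (U): U=WRYW F=OBBG R=OGOR B=YGWB L=RGOR
After move 6 (U): U=YWWR F=OGBG R=YGOR B=RGWB L=OBOR
Query 1: F[2] = B
Query 2: F[3] = G
Query 3: D[2] = Y
Query 4: U[3] = R
Query 5: B[3] = B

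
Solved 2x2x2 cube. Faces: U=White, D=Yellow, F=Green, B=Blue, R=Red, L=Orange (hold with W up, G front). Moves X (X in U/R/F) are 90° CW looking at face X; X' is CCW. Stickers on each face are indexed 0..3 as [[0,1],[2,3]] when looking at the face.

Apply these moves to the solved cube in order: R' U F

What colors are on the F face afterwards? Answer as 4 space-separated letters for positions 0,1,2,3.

Answer: G R W R

Derivation:
After move 1 (R'): R=RRRR U=WBWB F=GWGW D=YGYG B=YBYB
After move 2 (U): U=WWBB F=RRGW R=YBRR B=OOYB L=GWOO
After move 3 (F): F=GRWR U=WWOW R=BBBR D=RYYG L=GYOG
Query: F face = GRWR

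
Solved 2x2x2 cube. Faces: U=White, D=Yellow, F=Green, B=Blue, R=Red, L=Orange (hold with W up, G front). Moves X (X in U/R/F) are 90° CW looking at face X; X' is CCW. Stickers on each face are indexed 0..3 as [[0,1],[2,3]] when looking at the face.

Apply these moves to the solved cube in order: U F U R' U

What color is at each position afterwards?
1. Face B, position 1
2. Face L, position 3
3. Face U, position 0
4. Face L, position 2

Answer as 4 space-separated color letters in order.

After move 1 (U): U=WWWW F=RRGG R=BBRR B=OOBB L=GGOO
After move 2 (F): F=GRGR U=WWOG R=WBWR D=RBYY L=GYOY
After move 3 (U): U=OWGW F=WBGR R=OOWR B=GYBB L=GROY
After move 4 (R'): R=OROW U=OBGG F=WWGW D=RBYR B=YYBB
After move 5 (U): U=GOGB F=ORGW R=YYOW B=GRBB L=WWOY
Query 1: B[1] = R
Query 2: L[3] = Y
Query 3: U[0] = G
Query 4: L[2] = O

Answer: R Y G O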